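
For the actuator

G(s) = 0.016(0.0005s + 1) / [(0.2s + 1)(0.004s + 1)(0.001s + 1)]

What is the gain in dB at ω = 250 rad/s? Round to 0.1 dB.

At ω = 250 rad/s:
zero (1 + j250·0.0005) = 1 + j0.125 → |·| ≈ 1.0078, ∠ ≈ 7.13°
pole (1 + j250·0.2) = 1 + j50 → |·| ≈ 50.01, ∠ ≈ 88.85°
pole (1 + j250·0.004) = 1 + j1 → |·| ≈ 1.4142, ∠ ≈ 45.00°
pole (1 + j250·0.001) = 1 + j0.25 → |·| ≈ 1.0308, ∠ ≈ 14.04°
|G| = 0.016 · 1.0078 / (50.01 · 1.4142 · 1.0308) ≈ 0.00022118
Gain = 20 log₁₀(0.00022118) ≈ -73.11 dB

-73.1 dB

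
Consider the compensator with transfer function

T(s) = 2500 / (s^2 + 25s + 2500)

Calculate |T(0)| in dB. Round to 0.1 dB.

0.0 dB

T(0) = 2500 / 2500 = 1
20 log₁₀(1) ≈ 0.00 dB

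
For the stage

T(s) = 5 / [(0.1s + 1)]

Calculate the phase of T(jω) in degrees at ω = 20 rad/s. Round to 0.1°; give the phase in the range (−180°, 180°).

At ω = 20 rad/s:
pole (1 + j20·0.1) = 1 + j2 → |·| ≈ 2.2361, ∠ ≈ 63.43°
∠T = (0°) − (63.43°) = -63.43°

-63.4°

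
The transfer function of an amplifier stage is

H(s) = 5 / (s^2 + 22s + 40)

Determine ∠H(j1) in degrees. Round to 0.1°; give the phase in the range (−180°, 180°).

Substitute s = j1:
Numerator: 5 = 5 + j0
Denominator: (j1)^2 + 22(j1) + 40 = 39 + j22
|N| = √(5² + 0²) ≈ 5, ∠N ≈ 0.00°
|D| = √(39² + 22²) ≈ 44.777, ∠D ≈ 29.43°
∠H = 0.00° − 29.43° = -29.43°

-29.4°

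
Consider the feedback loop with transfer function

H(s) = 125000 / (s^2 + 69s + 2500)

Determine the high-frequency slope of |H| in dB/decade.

Each pole contributes −20 dB/decade at high frequency; each zero contributes +20 dB/decade.
Net: 0 zero(s) − 2 pole(s) → -40 dB/decade.

-40 dB/decade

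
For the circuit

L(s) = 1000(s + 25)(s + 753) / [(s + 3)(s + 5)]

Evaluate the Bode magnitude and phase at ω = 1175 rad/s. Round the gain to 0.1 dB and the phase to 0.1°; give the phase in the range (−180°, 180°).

At s = jω = j1175:
zero (s+25): 25 + j1175 → |·| = √(25²+1175²) = √1381250 ≈ 1175.3, ∠ = arctan(1175/25) ≈ 88.78°
zero (s+753): 753 + j1175 → |·| = √(753²+1175²) = √1947634 ≈ 1395.6, ∠ = arctan(1175/753) ≈ 57.35°
pole (s+3): 3 + j1175 → |·| = √(3²+1175²) = √1380634 ≈ 1175, ∠ = arctan(1175/3) ≈ 89.85°
pole (s+5): 5 + j1175 → |·| = √(5²+1175²) = √1380650 ≈ 1175, ∠ = arctan(1175/5) ≈ 89.76°
|L| = 1000 · 1.6402e+06 / 1.3806e+06 ≈ 1188
Gain = 20 log₁₀(1188) ≈ 61.50 dB
∠L = 146.13° − 179.61° = -33.48°

61.5 dB, -33.5°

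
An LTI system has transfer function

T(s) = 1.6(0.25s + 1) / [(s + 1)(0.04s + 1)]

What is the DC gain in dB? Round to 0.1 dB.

T(0) = 1.6 · 1 / 1 = 1.6
20 log₁₀(1.6) ≈ 4.08 dB

4.1 dB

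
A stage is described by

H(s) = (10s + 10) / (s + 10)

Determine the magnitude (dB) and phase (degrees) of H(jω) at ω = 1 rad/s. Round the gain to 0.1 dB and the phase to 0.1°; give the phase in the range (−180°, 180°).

Substitute s = j1:
Numerator: 10(j1) + 10 = 10 + j10
Denominator: (j1) + 10 = 10 + j1
|N| = √(10² + 10²) ≈ 14.142, ∠N ≈ 45.00°
|D| = √(10² + 1²) ≈ 10.05, ∠D ≈ 5.71°
|H| = 14.142 / 10.05 ≈ 1.4072
Gain = 20 log₁₀(1.4072) ≈ 2.97 dB
∠H = 45.00° − 5.71° = 39.29°

3.0 dB, 39.3°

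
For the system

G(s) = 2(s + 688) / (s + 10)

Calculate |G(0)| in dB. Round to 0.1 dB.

42.8 dB

G(0) = 2·688 / (10) = 137.6
20 log₁₀(137.6) ≈ 42.77 dB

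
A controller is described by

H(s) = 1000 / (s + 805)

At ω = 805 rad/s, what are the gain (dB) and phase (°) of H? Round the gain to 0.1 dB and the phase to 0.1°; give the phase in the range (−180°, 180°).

-1.1 dB, -45.0°

Substitute s = j805:
Numerator: 1000 = 1000 + j0
Denominator: (j805) + 805 = 805 + j805
|N| = √(1000² + 0²) ≈ 1000, ∠N ≈ 0.00°
|D| = √(805² + 805²) ≈ 1138.4, ∠D ≈ 45.00°
|H| = 1000 / 1138.4 ≈ 0.87843
Gain = 20 log₁₀(0.87843) ≈ -1.13 dB
∠H = 0.00° − 45.00° = -45.00°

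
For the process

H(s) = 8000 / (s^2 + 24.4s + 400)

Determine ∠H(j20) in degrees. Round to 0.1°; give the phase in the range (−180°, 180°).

-90.0°

At s = jω = j20:
quadratic: (j20)² + 24.4·j20 + 400 = 0 + j488 → |·| ≈ 488, ∠ ≈ 90.00°
∠H = 0.00° − 90.00° = -90.00°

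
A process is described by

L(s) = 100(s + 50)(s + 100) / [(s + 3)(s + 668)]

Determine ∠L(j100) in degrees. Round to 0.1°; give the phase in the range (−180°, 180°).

11.6°

At s = jω = j100:
zero (s+50): 50 + j100 → |·| = √(50²+100²) = √12500 ≈ 111.8, ∠ = arctan(100/50) ≈ 63.43°
zero (s+100): 100 + j100 → |·| = √(100²+100²) = √20000 ≈ 141.42, ∠ = arctan(100/100) ≈ 45.00°
pole (s+3): 3 + j100 → |·| = √(3²+100²) = √10009 ≈ 100.04, ∠ = arctan(100/3) ≈ 88.28°
pole (s+668): 668 + j100 → |·| = √(668²+100²) = √456224 ≈ 675.44, ∠ = arctan(100/668) ≈ 8.51°
∠L = 108.43° − 96.79° = 11.64°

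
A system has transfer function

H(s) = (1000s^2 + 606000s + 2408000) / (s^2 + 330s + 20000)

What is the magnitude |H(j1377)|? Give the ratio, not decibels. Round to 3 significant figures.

1.07e+03

Substitute s = j1377:
Numerator: 1000(j1377)^2 + 606000(j1377) + 2408000 = -1893721000 + j834462000
Denominator: (j1377)^2 + 330(j1377) + 20000 = -1876129 + j454410
|N| = √(1893721000² + 834462000²) ≈ 2.0694e+09, ∠N ≈ 156.22°
|D| = √(1876129² + 454410²) ≈ 1.9304e+06, ∠D ≈ 166.38°
|H| = 2.0694e+09 / 1.9304e+06 ≈ 1072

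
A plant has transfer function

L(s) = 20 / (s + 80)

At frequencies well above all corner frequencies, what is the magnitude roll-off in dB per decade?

Each pole contributes −20 dB/decade at high frequency; each zero contributes +20 dB/decade.
Net: 0 zero(s) − 1 pole(s) → -20 dB/decade.

-20 dB/decade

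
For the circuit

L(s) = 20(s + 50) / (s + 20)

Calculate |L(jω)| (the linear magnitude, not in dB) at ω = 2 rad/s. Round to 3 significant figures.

49.8

At s = jω = j2:
zero (s+50): 50 + j2 → |·| = √(50²+2²) = √2504 ≈ 50.04, ∠ = arctan(2/50) ≈ 2.29°
pole (s+20): 20 + j2 → |·| = √(20²+2²) = √404 ≈ 20.1, ∠ = arctan(2/20) ≈ 5.71°
|L| = 20 · 50.04 / 20.1 ≈ 49.791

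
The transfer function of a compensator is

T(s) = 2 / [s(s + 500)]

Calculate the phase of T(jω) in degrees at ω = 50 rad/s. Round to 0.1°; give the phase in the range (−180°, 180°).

At s = jω = j50:
pole (s+500): 500 + j50 → |·| = √(500²+50²) = √252500 ≈ 502.49, ∠ = arctan(50/500) ≈ 5.71°
pole at origin: |s| = 50, ∠ = 90.00° (in denominator)
∠T = 0.00° − 95.71° = -95.71°

-95.7°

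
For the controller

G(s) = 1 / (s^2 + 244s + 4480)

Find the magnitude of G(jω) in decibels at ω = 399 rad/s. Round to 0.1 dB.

-105.2 dB

Substitute s = j399:
Numerator: 1 = 1 + j0
Denominator: (j399)^2 + 244(j399) + 4480 = -154721 + j97356
|N| = √(1² + 0²) ≈ 1, ∠N ≈ 0.00°
|D| = √(154721² + 97356²) ≈ 1.828e+05, ∠D ≈ 147.82°
|G| = 1 / 1.828e+05 ≈ 5.4705e-06
Gain = 20 log₁₀(5.4705e-06) ≈ -105.24 dB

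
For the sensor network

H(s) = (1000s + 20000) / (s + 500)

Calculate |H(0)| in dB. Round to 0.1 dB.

H(0) = 20000 / 500 = 40
20 log₁₀(40) ≈ 32.04 dB

32.0 dB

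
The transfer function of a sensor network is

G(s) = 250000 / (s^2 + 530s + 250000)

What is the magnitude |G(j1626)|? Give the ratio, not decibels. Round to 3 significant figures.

At s = jω = j1626:
quadratic: (j1626)² + 530·j1626 + 250000 = -2393876 + j861780 → |·| ≈ 2.5443e+06, ∠ ≈ 160.20°
|G| = 250000 / 2.5443e+06 ≈ 0.098259

0.0983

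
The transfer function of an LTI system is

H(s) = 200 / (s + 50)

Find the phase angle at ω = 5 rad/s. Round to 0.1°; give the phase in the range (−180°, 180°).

Substitute s = j5:
Numerator: 200 = 200 + j0
Denominator: (j5) + 50 = 50 + j5
|N| = √(200² + 0²) ≈ 200, ∠N ≈ 0.00°
|D| = √(50² + 5²) ≈ 50.249, ∠D ≈ 5.71°
∠H = 0.00° − 5.71° = -5.71°

-5.7°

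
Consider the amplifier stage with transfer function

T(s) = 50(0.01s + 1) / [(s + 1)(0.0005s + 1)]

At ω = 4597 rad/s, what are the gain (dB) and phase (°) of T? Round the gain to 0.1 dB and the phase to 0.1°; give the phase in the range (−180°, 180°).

At ω = 4597 rad/s:
zero (1 + j4597·0.01) = 1 + j45.97 → |·| ≈ 45.981, ∠ ≈ 88.75°
pole (1 + j4597·1) = 1 + j4597 → |·| ≈ 4597, ∠ ≈ 89.99°
pole (1 + j4597·0.0005) = 1 + j2.2985 → |·| ≈ 2.5066, ∠ ≈ 66.49°
|T| = 50 · 45.981 / (4597 · 2.5066) ≈ 0.19952
Gain = 20 log₁₀(0.19952) ≈ -14.00 dB
∠T = (88.75°) − (89.99° + 66.49°) = -67.73°

-14.0 dB, -67.7°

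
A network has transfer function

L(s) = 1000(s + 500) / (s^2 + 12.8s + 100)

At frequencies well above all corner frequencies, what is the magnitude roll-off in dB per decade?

-20 dB/decade

Each pole contributes −20 dB/decade at high frequency; each zero contributes +20 dB/decade.
Net: 1 zero(s) − 2 pole(s) → -20 dB/decade.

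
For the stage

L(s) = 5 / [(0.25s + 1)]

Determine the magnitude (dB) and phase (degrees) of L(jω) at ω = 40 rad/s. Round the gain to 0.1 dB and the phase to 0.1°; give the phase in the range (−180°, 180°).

At ω = 40 rad/s:
pole (1 + j40·0.25) = 1 + j10 → |·| ≈ 10.05, ∠ ≈ 84.29°
|L| = 5 · 1 / (10.05) ≈ 0.49751
Gain = 20 log₁₀(0.49751) ≈ -6.06 dB
∠L = (0°) − (84.29°) = -84.29°

-6.1 dB, -84.3°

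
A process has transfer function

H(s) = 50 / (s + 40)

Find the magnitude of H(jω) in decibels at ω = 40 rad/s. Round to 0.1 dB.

Substitute s = j40:
Numerator: 50 = 50 + j0
Denominator: (j40) + 40 = 40 + j40
|N| = √(50² + 0²) ≈ 50, ∠N ≈ 0.00°
|D| = √(40² + 40²) ≈ 56.569, ∠D ≈ 45.00°
|H| = 50 / 56.569 ≈ 0.88388
Gain = 20 log₁₀(0.88388) ≈ -1.07 dB

-1.1 dB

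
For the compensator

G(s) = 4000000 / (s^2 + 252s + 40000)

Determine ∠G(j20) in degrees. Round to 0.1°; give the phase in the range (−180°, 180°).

-7.3°

At s = jω = j20:
quadratic: (j20)² + 252·j20 + 40000 = 39600 + j5040 → |·| ≈ 39919, ∠ ≈ 7.25°
∠G = 0.00° − 7.25° = -7.25°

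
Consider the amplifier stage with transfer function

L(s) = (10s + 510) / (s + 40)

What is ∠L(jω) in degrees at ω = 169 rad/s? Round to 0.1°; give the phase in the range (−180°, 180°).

Substitute s = j169:
Numerator: 10(j169) + 510 = 510 + j1690
Denominator: (j169) + 40 = 40 + j169
|N| = √(510² + 1690²) ≈ 1765.3, ∠N ≈ 73.21°
|D| = √(40² + 169²) ≈ 173.67, ∠D ≈ 76.68°
∠L = 73.21° − 76.68° = -3.47°

-3.5°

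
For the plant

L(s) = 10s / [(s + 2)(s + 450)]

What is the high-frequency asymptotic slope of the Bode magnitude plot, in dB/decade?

Each pole contributes −20 dB/decade at high frequency; each zero contributes +20 dB/decade.
Net: 1 zero(s) − 2 pole(s) → -20 dB/decade.

-20 dB/decade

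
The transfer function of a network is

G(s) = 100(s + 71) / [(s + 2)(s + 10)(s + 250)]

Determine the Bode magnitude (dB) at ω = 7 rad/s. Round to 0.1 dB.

At s = jω = j7:
zero (s+71): 71 + j7 → |·| = √(71²+7²) = √5090 ≈ 71.344, ∠ = arctan(7/71) ≈ 5.63°
pole (s+2): 2 + j7 → |·| = √(2²+7²) = √53 ≈ 7.2801, ∠ = arctan(7/2) ≈ 74.05°
pole (s+10): 10 + j7 → |·| = √(10²+7²) = √149 ≈ 12.207, ∠ = arctan(7/10) ≈ 34.99°
pole (s+250): 250 + j7 → |·| = √(250²+7²) = √62549 ≈ 250.1, ∠ = arctan(7/250) ≈ 1.60°
|G| = 100 · 71.344 / 22226 ≈ 0.32099
Gain = 20 log₁₀(0.32099) ≈ -9.87 dB

-9.9 dB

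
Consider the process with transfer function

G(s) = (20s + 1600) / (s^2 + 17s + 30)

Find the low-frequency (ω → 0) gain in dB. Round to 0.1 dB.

G(0) = 1600 / 30 ≈ 53.333
20 log₁₀(53.333) ≈ 34.54 dB

34.5 dB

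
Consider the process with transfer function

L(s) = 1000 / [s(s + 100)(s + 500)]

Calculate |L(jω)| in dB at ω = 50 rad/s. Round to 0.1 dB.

At s = jω = j50:
pole (s+100): 100 + j50 → |·| = √(100²+50²) = √12500 ≈ 111.8, ∠ = arctan(50/100) ≈ 26.57°
pole (s+500): 500 + j50 → |·| = √(500²+50²) = √252500 ≈ 502.49, ∠ = arctan(50/500) ≈ 5.71°
pole at origin: |s| = 50, ∠ = 90.00° (in denominator)
|L| = 1000 / 2.8089e+06 ≈ 0.00035601
Gain = 20 log₁₀(0.00035601) ≈ -68.97 dB

-69.0 dB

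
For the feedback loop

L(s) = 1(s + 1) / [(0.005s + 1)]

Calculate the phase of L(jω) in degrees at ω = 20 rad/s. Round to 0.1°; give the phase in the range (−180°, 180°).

81.4°

At ω = 20 rad/s:
zero (1 + j20·1) = 1 + j20 → |·| ≈ 20.025, ∠ ≈ 87.14°
pole (1 + j20·0.005) = 1 + j0.1 → |·| ≈ 1.005, ∠ ≈ 5.71°
∠L = (87.14°) − (5.71°) = 81.43°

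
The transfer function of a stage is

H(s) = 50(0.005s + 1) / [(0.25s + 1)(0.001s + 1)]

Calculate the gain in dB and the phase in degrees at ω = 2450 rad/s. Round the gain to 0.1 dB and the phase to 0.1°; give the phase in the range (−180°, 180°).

At ω = 2450 rad/s:
zero (1 + j2450·0.005) = 1 + j12.25 → |·| ≈ 12.291, ∠ ≈ 85.33°
pole (1 + j2450·0.25) = 1 + j612.5 → |·| ≈ 612.5, ∠ ≈ 89.91°
pole (1 + j2450·0.001) = 1 + j2.45 → |·| ≈ 2.6462, ∠ ≈ 67.80°
|H| = 50 · 12.291 / (612.5 · 2.6462) ≈ 0.37917
Gain = 20 log₁₀(0.37917) ≈ -8.42 dB
∠H = (85.33°) − (89.91° + 67.80°) = -72.38°

-8.4 dB, -72.4°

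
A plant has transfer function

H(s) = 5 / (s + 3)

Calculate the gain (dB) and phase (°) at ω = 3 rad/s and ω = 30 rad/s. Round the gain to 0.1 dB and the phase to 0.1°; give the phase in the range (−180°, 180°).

At s = jω = j3:
pole (s+3): 3 + j3 → |·| = √(3²+3²) = √18 ≈ 4.2426, ∠ = arctan(3/3) ≈ 45.00°
|H| = 5 / 4.2426 ≈ 1.1785
Gain = 20 log₁₀(1.1785) ≈ 1.43 dB
∠H = 0.00° − 45.00° = -45.00°

At s = jω = j30:
pole (s+3): 3 + j30 → |·| = √(3²+30²) = √909 ≈ 30.15, ∠ = arctan(30/3) ≈ 84.29°
|H| = 5 / 30.15 ≈ 0.16584
Gain = 20 log₁₀(0.16584) ≈ -15.61 dB
∠H = 0.00° − 84.29° = -84.29°

ω = 3: 1.4 dB, -45.0°; ω = 30: -15.6 dB, -84.3°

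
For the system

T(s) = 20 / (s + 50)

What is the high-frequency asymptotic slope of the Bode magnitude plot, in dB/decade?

-20 dB/decade

Each pole contributes −20 dB/decade at high frequency; each zero contributes +20 dB/decade.
Net: 0 zero(s) − 1 pole(s) → -20 dB/decade.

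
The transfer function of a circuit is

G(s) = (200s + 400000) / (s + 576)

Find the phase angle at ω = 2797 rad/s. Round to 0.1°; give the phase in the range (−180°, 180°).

-23.9°

Substitute s = j2797:
Numerator: 200(j2797) + 400000 = 400000 + j559400
Denominator: (j2797) + 576 = 576 + j2797
|N| = √(400000² + 559400²) ≈ 6.877e+05, ∠N ≈ 54.43°
|D| = √(576² + 2797²) ≈ 2855.7, ∠D ≈ 78.36°
∠G = 54.43° − 78.36° = -23.93°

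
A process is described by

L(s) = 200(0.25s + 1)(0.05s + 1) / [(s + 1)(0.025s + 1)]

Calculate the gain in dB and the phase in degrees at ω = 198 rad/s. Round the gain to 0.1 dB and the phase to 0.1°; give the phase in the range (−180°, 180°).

At ω = 198 rad/s:
zero (1 + j198·0.25) = 1 + j49.5 → |·| ≈ 49.51, ∠ ≈ 88.84°
zero (1 + j198·0.05) = 1 + j9.9 → |·| ≈ 9.9504, ∠ ≈ 84.23°
pole (1 + j198·1) = 1 + j198 → |·| ≈ 198, ∠ ≈ 89.71°
pole (1 + j198·0.025) = 1 + j4.95 → |·| ≈ 5.05, ∠ ≈ 78.58°
|L| = 200 · 49.51 · 9.9504 / (198 · 5.05) ≈ 98.539
Gain = 20 log₁₀(98.539) ≈ 39.87 dB
∠L = (88.84° + 84.23°) − (89.71° + 78.58°) = 4.78°

39.9 dB, 4.8°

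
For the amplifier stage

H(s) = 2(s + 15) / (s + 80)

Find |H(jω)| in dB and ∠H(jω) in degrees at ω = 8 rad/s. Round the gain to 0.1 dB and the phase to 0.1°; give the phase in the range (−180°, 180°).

At s = jω = j8:
zero (s+15): 15 + j8 → |·| = √(15²+8²) = √289 ≈ 17, ∠ = arctan(8/15) ≈ 28.07°
pole (s+80): 80 + j8 → |·| = √(80²+8²) = √6464 ≈ 80.399, ∠ = arctan(8/80) ≈ 5.71°
|H| = 2 · 17 / 80.399 ≈ 0.42289
Gain = 20 log₁₀(0.42289) ≈ -7.48 dB
∠H = 28.07° − 5.71° = 22.36°

-7.5 dB, 22.4°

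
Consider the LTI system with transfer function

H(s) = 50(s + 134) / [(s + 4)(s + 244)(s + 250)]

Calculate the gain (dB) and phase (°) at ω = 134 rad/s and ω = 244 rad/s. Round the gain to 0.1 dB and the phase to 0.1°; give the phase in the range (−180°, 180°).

At s = jω = j134:
zero (s+134): 134 + j134 → |·| = √(134²+134²) = √35912 ≈ 189.5, ∠ = arctan(134/134) ≈ 45.00°
pole (s+4): 4 + j134 → |·| = √(4²+134²) = √17972 ≈ 134.06, ∠ = arctan(134/4) ≈ 88.29°
pole (s+244): 244 + j134 → |·| = √(244²+134²) = √77492 ≈ 278.37, ∠ = arctan(134/244) ≈ 28.77°
pole (s+250): 250 + j134 → |·| = √(250²+134²) = √80456 ≈ 283.65, ∠ = arctan(134/250) ≈ 28.19°
|H| = 50 · 189.5 / 1.0585e+07 ≈ 0.00089513
Gain = 20 log₁₀(0.00089513) ≈ -60.96 dB
∠H = 45.00° − 145.25° = -100.25°

At s = jω = j244:
zero (s+134): 134 + j244 → |·| = √(134²+244²) = √77492 ≈ 278.37, ∠ = arctan(244/134) ≈ 61.23°
pole (s+4): 4 + j244 → |·| = √(4²+244²) = √59552 ≈ 244.03, ∠ = arctan(244/4) ≈ 89.06°
pole (s+244): 244 + j244 → |·| = √(244²+244²) = √119072 ≈ 345.07, ∠ = arctan(244/244) ≈ 45.00°
pole (s+250): 250 + j244 → |·| = √(250²+244²) = √122036 ≈ 349.34, ∠ = arctan(244/250) ≈ 44.30°
|H| = 50 · 278.37 / 2.9417e+07 ≈ 0.00047314
Gain = 20 log₁₀(0.00047314) ≈ -66.50 dB
∠H = 61.23° − 178.36° = -117.13°

ω = 134: -61.0 dB, -100.3°; ω = 244: -66.5 dB, -117.1°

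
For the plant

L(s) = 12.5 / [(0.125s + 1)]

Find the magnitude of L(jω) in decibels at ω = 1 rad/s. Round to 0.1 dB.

At ω = 1 rad/s:
pole (1 + j1·0.125) = 1 + j0.125 → |·| ≈ 1.0078, ∠ ≈ 7.13°
|L| = 12.5 · 1 / (1.0078) ≈ 12.403
Gain = 20 log₁₀(12.403) ≈ 21.87 dB

21.9 dB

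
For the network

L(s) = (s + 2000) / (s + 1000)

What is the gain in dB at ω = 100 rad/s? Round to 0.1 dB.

Substitute s = j100:
Numerator: (j100) + 2000 = 2000 + j100
Denominator: (j100) + 1000 = 1000 + j100
|N| = √(2000² + 100²) ≈ 2002.5, ∠N ≈ 2.86°
|D| = √(1000² + 100²) ≈ 1005, ∠D ≈ 5.71°
|L| = 2002.5 / 1005 ≈ 1.9925
Gain = 20 log₁₀(1.9925) ≈ 5.99 dB

6.0 dB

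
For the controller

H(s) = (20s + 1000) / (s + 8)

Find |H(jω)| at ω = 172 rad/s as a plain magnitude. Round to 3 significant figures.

20.8

Substitute s = j172:
Numerator: 20(j172) + 1000 = 1000 + j3440
Denominator: (j172) + 8 = 8 + j172
|N| = √(1000² + 3440²) ≈ 3582.4, ∠N ≈ 73.79°
|D| = √(8² + 172²) ≈ 172.19, ∠D ≈ 87.34°
|H| = 3582.4 / 172.19 ≈ 20.805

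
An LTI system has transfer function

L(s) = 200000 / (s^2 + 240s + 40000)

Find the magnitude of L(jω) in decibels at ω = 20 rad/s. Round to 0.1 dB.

14.0 dB

At s = jω = j20:
quadratic: (j20)² + 240·j20 + 40000 = 39600 + j4800 → |·| ≈ 39890, ∠ ≈ 6.91°
|L| = 200000 / 39890 ≈ 5.0138
Gain = 20 log₁₀(5.0138) ≈ 14.00 dB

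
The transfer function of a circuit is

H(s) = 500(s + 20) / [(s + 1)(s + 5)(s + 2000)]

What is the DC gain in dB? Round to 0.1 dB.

H(0) = 500·20 / (1·5·2000) = 1
20 log₁₀(1) ≈ 0.00 dB

0.0 dB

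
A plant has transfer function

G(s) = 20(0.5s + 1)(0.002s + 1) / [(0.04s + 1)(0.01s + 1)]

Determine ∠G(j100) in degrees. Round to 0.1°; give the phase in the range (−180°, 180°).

At ω = 100 rad/s:
zero (1 + j100·0.5) = 1 + j50 → |·| ≈ 50.01, ∠ ≈ 88.85°
zero (1 + j100·0.002) = 1 + j0.2 → |·| ≈ 1.0198, ∠ ≈ 11.31°
pole (1 + j100·0.04) = 1 + j4 → |·| ≈ 4.1231, ∠ ≈ 75.96°
pole (1 + j100·0.01) = 1 + j1 → |·| ≈ 1.4142, ∠ ≈ 45.00°
∠G = (88.85° + 11.31°) − (75.96° + 45.00°) = -20.80°

-20.8°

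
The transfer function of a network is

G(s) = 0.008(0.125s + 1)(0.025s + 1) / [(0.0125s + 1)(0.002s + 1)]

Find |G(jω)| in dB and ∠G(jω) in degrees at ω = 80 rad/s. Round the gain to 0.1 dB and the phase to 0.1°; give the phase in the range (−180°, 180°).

At ω = 80 rad/s:
zero (1 + j80·0.125) = 1 + j10 → |·| ≈ 10.05, ∠ ≈ 84.29°
zero (1 + j80·0.025) = 1 + j2 → |·| ≈ 2.2361, ∠ ≈ 63.43°
pole (1 + j80·0.0125) = 1 + j1 → |·| ≈ 1.4142, ∠ ≈ 45.00°
pole (1 + j80·0.002) = 1 + j0.16 → |·| ≈ 1.0127, ∠ ≈ 9.09°
|G| = 0.008 · 10.05 · 2.2361 / (1.4142 · 1.0127) ≈ 0.12553
Gain = 20 log₁₀(0.12553) ≈ -18.03 dB
∠G = (84.29° + 63.43°) − (45.00° + 9.09°) = 93.63°

-18.0 dB, 93.6°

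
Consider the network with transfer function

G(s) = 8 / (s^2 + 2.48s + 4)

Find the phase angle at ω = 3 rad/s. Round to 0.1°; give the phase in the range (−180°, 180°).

-123.9°

At s = jω = j3:
quadratic: (j3)² + 2.48·j3 + 4 = -5 + j7.44 → |·| ≈ 8.964, ∠ ≈ 123.90°
∠G = 0.00° − 123.90° = -123.90°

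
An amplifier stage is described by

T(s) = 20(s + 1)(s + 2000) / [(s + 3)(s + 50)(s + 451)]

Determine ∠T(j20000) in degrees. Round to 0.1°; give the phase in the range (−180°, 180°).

-94.3°

At s = jω = j20000:
zero (s+1): 1 + j20000 → |·| = √(1²+20000²) = √400000001 ≈ 20000, ∠ = arctan(20000/1) ≈ 90.00°
zero (s+2000): 2000 + j20000 → |·| = √(2000²+20000²) = √404000000 ≈ 20100, ∠ = arctan(20000/2000) ≈ 84.29°
pole (s+3): 3 + j20000 → |·| = √(3²+20000²) = √400000009 ≈ 20000, ∠ = arctan(20000/3) ≈ 89.99°
pole (s+50): 50 + j20000 → |·| = √(50²+20000²) = √400002500 ≈ 20000, ∠ = arctan(20000/50) ≈ 89.86°
pole (s+451): 451 + j20000 → |·| = √(451²+20000²) = √400203401 ≈ 20005, ∠ = arctan(20000/451) ≈ 88.71°
∠T = 174.29° − 268.56° = -94.27°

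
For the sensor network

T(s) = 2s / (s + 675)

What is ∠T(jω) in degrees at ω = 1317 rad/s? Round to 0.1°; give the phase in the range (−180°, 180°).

27.1°

At s = jω = j1317:
zero at origin: s = j1317 → |·| = 1317, ∠ = 90.00°
pole (s+675): 675 + j1317 → |·| = √(675²+1317²) = √2190114 ≈ 1479.9, ∠ = arctan(1317/675) ≈ 62.86°
∠T = 90.00° − 62.86° = 27.14°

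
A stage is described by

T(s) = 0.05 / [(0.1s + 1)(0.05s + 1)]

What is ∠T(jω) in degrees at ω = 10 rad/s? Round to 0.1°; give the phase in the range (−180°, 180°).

At ω = 10 rad/s:
pole (1 + j10·0.1) = 1 + j1 → |·| ≈ 1.4142, ∠ ≈ 45.00°
pole (1 + j10·0.05) = 1 + j0.5 → |·| ≈ 1.118, ∠ ≈ 26.57°
∠T = (0°) − (45.00° + 26.57°) = -71.57°

-71.6°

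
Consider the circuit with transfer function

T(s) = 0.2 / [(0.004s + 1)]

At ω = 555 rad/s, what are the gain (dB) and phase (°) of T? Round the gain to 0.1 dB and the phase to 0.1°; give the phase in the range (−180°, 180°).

-21.7 dB, -65.8°

At ω = 555 rad/s:
pole (1 + j555·0.004) = 1 + j2.22 → |·| ≈ 2.4348, ∠ ≈ 65.75°
|T| = 0.2 · 1 / (2.4348) ≈ 0.082142
Gain = 20 log₁₀(0.082142) ≈ -21.71 dB
∠T = (0°) − (65.75°) = -65.75°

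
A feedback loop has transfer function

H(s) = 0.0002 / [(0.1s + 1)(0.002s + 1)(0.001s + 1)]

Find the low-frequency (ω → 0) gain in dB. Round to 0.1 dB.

-74.0 dB

H(0) = 0.0002 · 1 / 1 = 0.0002
20 log₁₀(0.0002) ≈ -73.98 dB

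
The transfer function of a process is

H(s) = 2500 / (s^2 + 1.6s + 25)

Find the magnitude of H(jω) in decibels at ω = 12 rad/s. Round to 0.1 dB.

At s = jω = j12:
quadratic: (j12)² + 1.6·j12 + 25 = -119 + j19.2 → |·| ≈ 120.54, ∠ ≈ 170.83°
|H| = 2500 / 120.54 ≈ 20.74
Gain = 20 log₁₀(20.74) ≈ 26.34 dB

26.3 dB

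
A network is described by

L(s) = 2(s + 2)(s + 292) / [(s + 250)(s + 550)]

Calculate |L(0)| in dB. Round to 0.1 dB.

-41.4 dB

L(0) = 2·2·292 / (250·550) ≈ 0.0084945
20 log₁₀(0.0084945) ≈ -41.42 dB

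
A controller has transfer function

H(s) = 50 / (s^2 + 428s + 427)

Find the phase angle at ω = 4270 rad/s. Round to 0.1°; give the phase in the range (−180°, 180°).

-174.3°

Substitute s = j4270:
Numerator: 50 = 50 + j0
Denominator: (j4270)^2 + 428(j4270) + 427 = -18232473 + j1827560
|N| = √(50² + 0²) ≈ 50, ∠N ≈ 0.00°
|D| = √(18232473² + 1827560²) ≈ 1.8324e+07, ∠D ≈ 174.28°
∠H = 0.00° − 174.28° = -174.28°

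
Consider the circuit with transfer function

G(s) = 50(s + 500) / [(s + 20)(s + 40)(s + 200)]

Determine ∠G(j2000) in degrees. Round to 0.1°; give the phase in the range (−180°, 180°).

173.4°

At s = jω = j2000:
zero (s+500): 500 + j2000 → |·| = √(500²+2000²) = √4250000 ≈ 2061.6, ∠ = arctan(2000/500) ≈ 75.96°
pole (s+20): 20 + j2000 → |·| = √(20²+2000²) = √4000400 ≈ 2000.1, ∠ = arctan(2000/20) ≈ 89.43°
pole (s+40): 40 + j2000 → |·| = √(40²+2000²) = √4001600 ≈ 2000.4, ∠ = arctan(2000/40) ≈ 88.85°
pole (s+200): 200 + j2000 → |·| = √(200²+2000²) = √4040000 ≈ 2010, ∠ = arctan(2000/200) ≈ 84.29°
∠G = 75.96° − 262.57° = -186.61° ≡ 173.39° (principal value)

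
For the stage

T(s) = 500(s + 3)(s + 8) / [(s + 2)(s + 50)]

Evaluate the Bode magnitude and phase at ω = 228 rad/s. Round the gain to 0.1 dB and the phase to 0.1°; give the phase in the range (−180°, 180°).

At s = jω = j228:
zero (s+3): 3 + j228 → |·| = √(3²+228²) = √51993 ≈ 228.02, ∠ = arctan(228/3) ≈ 89.25°
zero (s+8): 8 + j228 → |·| = √(8²+228²) = √52048 ≈ 228.14, ∠ = arctan(228/8) ≈ 87.99°
pole (s+2): 2 + j228 → |·| = √(2²+228²) = √51988 ≈ 228.01, ∠ = arctan(228/2) ≈ 89.50°
pole (s+50): 50 + j228 → |·| = √(50²+228²) = √54484 ≈ 233.42, ∠ = arctan(228/50) ≈ 77.63°
|T| = 500 · 52020 / 53222 ≈ 488.71
Gain = 20 log₁₀(488.71) ≈ 53.78 dB
∠T = 177.24° − 167.13° = 10.11°

53.8 dB, 10.1°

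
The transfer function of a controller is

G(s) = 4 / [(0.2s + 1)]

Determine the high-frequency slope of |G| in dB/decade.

Each pole contributes −20 dB/decade at high frequency; each zero contributes +20 dB/decade.
Net: 0 zero(s) − 1 pole(s) → -20 dB/decade.

-20 dB/decade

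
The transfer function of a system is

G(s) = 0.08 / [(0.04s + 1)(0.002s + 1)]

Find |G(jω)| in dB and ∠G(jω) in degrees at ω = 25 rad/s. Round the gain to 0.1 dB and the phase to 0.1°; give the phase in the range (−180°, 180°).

At ω = 25 rad/s:
pole (1 + j25·0.04) = 1 + j1 → |·| ≈ 1.4142, ∠ ≈ 45.00°
pole (1 + j25·0.002) = 1 + j0.05 → |·| ≈ 1.0012, ∠ ≈ 2.86°
|G| = 0.08 · 1 / (1.4142 · 1.0012) ≈ 0.056501
Gain = 20 log₁₀(0.056501) ≈ -24.96 dB
∠G = (0°) − (45.00° + 2.86°) = -47.86°

-25.0 dB, -47.9°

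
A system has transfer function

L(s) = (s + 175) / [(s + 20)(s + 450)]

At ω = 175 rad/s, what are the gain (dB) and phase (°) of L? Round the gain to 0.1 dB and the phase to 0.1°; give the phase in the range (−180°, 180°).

-50.7 dB, -59.7°

At s = jω = j175:
zero (s+175): 175 + j175 → |·| = √(175²+175²) = √61250 ≈ 247.49, ∠ = arctan(175/175) ≈ 45.00°
pole (s+20): 20 + j175 → |·| = √(20²+175²) = √31025 ≈ 176.14, ∠ = arctan(175/20) ≈ 83.48°
pole (s+450): 450 + j175 → |·| = √(450²+175²) = √233125 ≈ 482.83, ∠ = arctan(175/450) ≈ 21.25°
|L| = 1 · 247.49 / 85046 ≈ 0.0029101
Gain = 20 log₁₀(0.0029101) ≈ -50.72 dB
∠L = 45.00° − 104.73° = -59.73°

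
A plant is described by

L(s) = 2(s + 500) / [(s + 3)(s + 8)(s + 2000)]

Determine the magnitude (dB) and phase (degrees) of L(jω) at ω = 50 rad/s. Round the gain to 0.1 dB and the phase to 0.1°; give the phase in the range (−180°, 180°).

At s = jω = j50:
zero (s+500): 500 + j50 → |·| = √(500²+50²) = √252500 ≈ 502.49, ∠ = arctan(50/500) ≈ 5.71°
pole (s+3): 3 + j50 → |·| = √(3²+50²) = √2509 ≈ 50.09, ∠ = arctan(50/3) ≈ 86.57°
pole (s+8): 8 + j50 → |·| = √(8²+50²) = √2564 ≈ 50.636, ∠ = arctan(50/8) ≈ 80.91°
pole (s+2000): 2000 + j50 → |·| = √(2000²+50²) = √4002500 ≈ 2000.6, ∠ = arctan(50/2000) ≈ 1.43°
|L| = 2 · 502.49 / 5.0742e+06 ≈ 0.00019806
Gain = 20 log₁₀(0.00019806) ≈ -74.06 dB
∠L = 5.71° − 168.91° = -163.20°

-74.1 dB, -163.2°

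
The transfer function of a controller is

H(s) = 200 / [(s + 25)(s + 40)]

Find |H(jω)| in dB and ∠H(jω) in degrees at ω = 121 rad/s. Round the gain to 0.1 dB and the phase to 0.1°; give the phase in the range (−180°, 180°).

At s = jω = j121:
pole (s+25): 25 + j121 → |·| = √(25²+121²) = √15266 ≈ 123.56, ∠ = arctan(121/25) ≈ 78.33°
pole (s+40): 40 + j121 → |·| = √(40²+121²) = √16241 ≈ 127.44, ∠ = arctan(121/40) ≈ 71.71°
|H| = 200 / 15746 ≈ 0.012702
Gain = 20 log₁₀(0.012702) ≈ -37.92 dB
∠H = 0.00° − 150.04° = -150.04°

-37.9 dB, -150.0°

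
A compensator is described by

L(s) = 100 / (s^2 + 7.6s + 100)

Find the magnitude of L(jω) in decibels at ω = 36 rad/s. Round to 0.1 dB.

At s = jω = j36:
quadratic: (j36)² + 7.6·j36 + 100 = -1196 + j273.6 → |·| ≈ 1226.9, ∠ ≈ 167.11°
|L| = 100 / 1226.9 ≈ 0.081506
Gain = 20 log₁₀(0.081506) ≈ -21.78 dB

-21.8 dB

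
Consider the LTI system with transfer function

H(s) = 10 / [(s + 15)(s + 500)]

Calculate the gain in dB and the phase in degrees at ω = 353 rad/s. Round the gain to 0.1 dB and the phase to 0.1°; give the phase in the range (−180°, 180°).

-86.7 dB, -122.8°

At s = jω = j353:
pole (s+15): 15 + j353 → |·| = √(15²+353²) = √124834 ≈ 353.32, ∠ = arctan(353/15) ≈ 87.57°
pole (s+500): 500 + j353 → |·| = √(500²+353²) = √374609 ≈ 612.05, ∠ = arctan(353/500) ≈ 35.22°
|H| = 10 / 2.1625e+05 ≈ 4.6243e-05
Gain = 20 log₁₀(4.6243e-05) ≈ -86.70 dB
∠H = 0.00° − 122.79° = -122.79°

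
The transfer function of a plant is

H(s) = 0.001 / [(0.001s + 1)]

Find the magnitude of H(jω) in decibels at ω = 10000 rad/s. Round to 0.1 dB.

At ω = 10000 rad/s:
pole (1 + j10000·0.001) = 1 + j10 → |·| ≈ 10.05, ∠ ≈ 84.29°
|H| = 0.001 · 1 / (10.05) ≈ 9.9502e-05
Gain = 20 log₁₀(9.9502e-05) ≈ -80.04 dB

-80.0 dB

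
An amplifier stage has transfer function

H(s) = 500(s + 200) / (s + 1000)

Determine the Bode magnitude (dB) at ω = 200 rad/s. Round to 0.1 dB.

At s = jω = j200:
zero (s+200): 200 + j200 → |·| = √(200²+200²) = √80000 ≈ 282.84, ∠ = arctan(200/200) ≈ 45.00°
pole (s+1000): 1000 + j200 → |·| = √(1000²+200²) = √1040000 ≈ 1019.8, ∠ = arctan(200/1000) ≈ 11.31°
|H| = 500 · 282.84 / 1019.8 ≈ 138.67
Gain = 20 log₁₀(138.67) ≈ 42.84 dB

42.8 dB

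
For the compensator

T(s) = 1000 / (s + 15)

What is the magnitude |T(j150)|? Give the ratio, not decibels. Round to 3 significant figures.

At s = jω = j150:
pole (s+15): 15 + j150 → |·| = √(15²+150²) = √22725 ≈ 150.75, ∠ = arctan(150/15) ≈ 84.29°
|T| = 1000 / 150.75 ≈ 6.6335

6.63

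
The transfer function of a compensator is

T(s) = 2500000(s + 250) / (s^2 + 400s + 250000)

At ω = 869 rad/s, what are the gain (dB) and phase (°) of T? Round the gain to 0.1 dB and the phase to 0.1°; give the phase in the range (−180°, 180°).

At s = jω = j869:
zero (s+250): 250 + j869 → |·| = √(250²+869²) = √817661 ≈ 904.25, ∠ = arctan(869/250) ≈ 73.95°
quadratic: (j869)² + 400·j869 + 250000 = -505161 + j347600 → |·| ≈ 6.132e+05, ∠ ≈ 145.47°
|T| = 2500000 · 904.25 / 6.132e+05 ≈ 3686.6
Gain = 20 log₁₀(3686.6) ≈ 71.33 dB
∠T = 73.95° − 145.47° = -71.52°

71.3 dB, -71.5°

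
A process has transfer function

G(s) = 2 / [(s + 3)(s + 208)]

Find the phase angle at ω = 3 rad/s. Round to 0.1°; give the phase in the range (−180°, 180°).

At s = jω = j3:
pole (s+3): 3 + j3 → |·| = √(3²+3²) = √18 ≈ 4.2426, ∠ = arctan(3/3) ≈ 45.00°
pole (s+208): 208 + j3 → |·| = √(208²+3²) = √43273 ≈ 208.02, ∠ = arctan(3/208) ≈ 0.83°
∠G = 0.00° − 45.83° = -45.83°

-45.8°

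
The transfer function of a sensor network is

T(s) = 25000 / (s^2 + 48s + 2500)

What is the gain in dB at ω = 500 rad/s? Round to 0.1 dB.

At s = jω = j500:
quadratic: (j500)² + 48·j500 + 2500 = -247500 + j24000 → |·| ≈ 2.4866e+05, ∠ ≈ 174.46°
|T| = 25000 / 2.4866e+05 ≈ 0.10054
Gain = 20 log₁₀(0.10054) ≈ -19.95 dB

-20.0 dB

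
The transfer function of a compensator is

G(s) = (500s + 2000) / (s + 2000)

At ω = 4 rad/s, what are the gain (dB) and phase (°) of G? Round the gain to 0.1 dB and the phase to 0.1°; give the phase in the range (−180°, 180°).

3.0 dB, 44.9°

Substitute s = j4:
Numerator: 500(j4) + 2000 = 2000 + j2000
Denominator: (j4) + 2000 = 2000 + j4
|N| = √(2000² + 2000²) ≈ 2828.4, ∠N ≈ 45.00°
|D| = √(2000² + 4²) ≈ 2000, ∠D ≈ 0.11°
|G| = 2828.4 / 2000 ≈ 1.4142
Gain = 20 log₁₀(1.4142) ≈ 3.01 dB
∠G = 45.00° − 0.11° = 44.89°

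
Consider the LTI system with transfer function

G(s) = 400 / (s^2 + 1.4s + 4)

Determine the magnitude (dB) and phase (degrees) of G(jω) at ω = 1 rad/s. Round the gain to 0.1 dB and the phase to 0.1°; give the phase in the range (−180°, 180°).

41.6 dB, -25.0°

At s = jω = j1:
quadratic: (j1)² + 1.4·j1 + 4 = 3 + j1.4 → |·| ≈ 3.3106, ∠ ≈ 25.02°
|G| = 400 / 3.3106 ≈ 120.82
Gain = 20 log₁₀(120.82) ≈ 41.64 dB
∠G = 0.00° − 25.02° = -25.02°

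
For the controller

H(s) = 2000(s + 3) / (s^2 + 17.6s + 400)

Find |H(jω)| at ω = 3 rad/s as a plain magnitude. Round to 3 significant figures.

At s = jω = j3:
zero (s+3): 3 + j3 → |·| = √(3²+3²) = √18 ≈ 4.2426, ∠ = arctan(3/3) ≈ 45.00°
quadratic: (j3)² + 17.6·j3 + 400 = 391 + j52.8 → |·| ≈ 394.55, ∠ ≈ 7.69°
|H| = 2000 · 4.2426 / 394.55 ≈ 21.506

21.5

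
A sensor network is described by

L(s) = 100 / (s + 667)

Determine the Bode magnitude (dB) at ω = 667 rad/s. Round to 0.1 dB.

Substitute s = j667:
Numerator: 100 = 100 + j0
Denominator: (j667) + 667 = 667 + j667
|N| = √(100² + 0²) ≈ 100, ∠N ≈ 0.00°
|D| = √(667² + 667²) ≈ 943.28, ∠D ≈ 45.00°
|L| = 100 / 943.28 ≈ 0.10601
Gain = 20 log₁₀(0.10601) ≈ -19.49 dB

-19.5 dB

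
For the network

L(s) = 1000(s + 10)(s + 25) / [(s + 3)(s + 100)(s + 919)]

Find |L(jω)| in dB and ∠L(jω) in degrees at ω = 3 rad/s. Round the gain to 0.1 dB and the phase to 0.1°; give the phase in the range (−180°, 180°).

-3.4 dB, -23.4°

At s = jω = j3:
zero (s+10): 10 + j3 → |·| = √(10²+3²) = √109 ≈ 10.44, ∠ = arctan(3/10) ≈ 16.70°
zero (s+25): 25 + j3 → |·| = √(25²+3²) = √634 ≈ 25.179, ∠ = arctan(3/25) ≈ 6.84°
pole (s+3): 3 + j3 → |·| = √(3²+3²) = √18 ≈ 4.2426, ∠ = arctan(3/3) ≈ 45.00°
pole (s+100): 100 + j3 → |·| = √(100²+3²) = √10009 ≈ 100.04, ∠ = arctan(3/100) ≈ 1.72°
pole (s+919): 919 + j3 → |·| = √(919²+3²) = √844570 ≈ 919, ∠ = arctan(3/919) ≈ 0.19°
|L| = 1000 · 262.87 / 3.9005e+05 ≈ 0.67394
Gain = 20 log₁₀(0.67394) ≈ -3.43 dB
∠L = 23.54° − 46.91° = -23.37°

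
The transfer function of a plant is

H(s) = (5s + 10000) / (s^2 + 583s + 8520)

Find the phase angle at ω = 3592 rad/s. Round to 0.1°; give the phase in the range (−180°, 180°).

Substitute s = j3592:
Numerator: 5(j3592) + 10000 = 10000 + j17960
Denominator: (j3592)^2 + 583(j3592) + 8520 = -12893944 + j2094136
|N| = √(10000² + 17960²) ≈ 20556, ∠N ≈ 60.89°
|D| = √(12893944² + 2094136²) ≈ 1.3063e+07, ∠D ≈ 170.78°
∠H = 60.89° − 170.78° = -109.89°

-109.9°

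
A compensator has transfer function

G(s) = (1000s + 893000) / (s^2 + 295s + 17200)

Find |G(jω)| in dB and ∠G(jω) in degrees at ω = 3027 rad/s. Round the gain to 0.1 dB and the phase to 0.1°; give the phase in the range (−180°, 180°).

-9.3 dB, -100.9°

Substitute s = j3027:
Numerator: 1000(j3027) + 893000 = 893000 + j3027000
Denominator: (j3027)^2 + 295(j3027) + 17200 = -9145529 + j892965
|N| = √(893000² + 3027000²) ≈ 3.156e+06, ∠N ≈ 73.56°
|D| = √(9145529² + 892965²) ≈ 9.189e+06, ∠D ≈ 174.42°
|G| = 3.156e+06 / 9.189e+06 ≈ 0.34345
Gain = 20 log₁₀(0.34345) ≈ -9.28 dB
∠G = 73.56° − 174.42° = -100.86°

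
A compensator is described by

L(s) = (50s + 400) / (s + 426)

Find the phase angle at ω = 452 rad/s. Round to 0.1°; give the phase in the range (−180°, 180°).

Substitute s = j452:
Numerator: 50(j452) + 400 = 400 + j22600
Denominator: (j452) + 426 = 426 + j452
|N| = √(400² + 22600²) ≈ 22604, ∠N ≈ 88.99°
|D| = √(426² + 452²) ≈ 621.11, ∠D ≈ 46.70°
∠L = 88.99° − 46.70° = 42.29°

42.3°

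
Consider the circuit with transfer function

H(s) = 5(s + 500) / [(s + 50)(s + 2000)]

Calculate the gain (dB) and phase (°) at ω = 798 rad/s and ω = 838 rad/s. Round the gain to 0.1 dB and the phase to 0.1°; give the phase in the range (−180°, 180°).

At s = jω = j798:
zero (s+500): 500 + j798 → |·| = √(500²+798²) = √886804 ≈ 941.7, ∠ = arctan(798/500) ≈ 57.93°
pole (s+50): 50 + j798 → |·| = √(50²+798²) = √639304 ≈ 799.56, ∠ = arctan(798/50) ≈ 86.41°
pole (s+2000): 2000 + j798 → |·| = √(2000²+798²) = √4636804 ≈ 2153.3, ∠ = arctan(798/2000) ≈ 21.75°
|H| = 5 · 941.7 / 1.7217e+06 ≈ 0.0027348
Gain = 20 log₁₀(0.0027348) ≈ -51.26 dB
∠H = 57.93° − 108.16° = -50.23°

At s = jω = j838:
zero (s+500): 500 + j838 → |·| = √(500²+838²) = √952244 ≈ 975.83, ∠ = arctan(838/500) ≈ 59.18°
pole (s+50): 50 + j838 → |·| = √(50²+838²) = √704744 ≈ 839.49, ∠ = arctan(838/50) ≈ 86.59°
pole (s+2000): 2000 + j838 → |·| = √(2000²+838²) = √4702244 ≈ 2168.5, ∠ = arctan(838/2000) ≈ 22.73°
|H| = 5 · 975.83 / 1.8204e+06 ≈ 0.0026803
Gain = 20 log₁₀(0.0026803) ≈ -51.44 dB
∠H = 59.18° − 109.32° = -50.14°

ω = 798: -51.3 dB, -50.2°; ω = 838: -51.4 dB, -50.1°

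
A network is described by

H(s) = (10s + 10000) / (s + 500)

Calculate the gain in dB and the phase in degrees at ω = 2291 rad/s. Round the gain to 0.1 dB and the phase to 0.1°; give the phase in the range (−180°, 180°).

20.6 dB, -11.3°

Substitute s = j2291:
Numerator: 10(j2291) + 10000 = 10000 + j22910
Denominator: (j2291) + 500 = 500 + j2291
|N| = √(10000² + 22910²) ≈ 24997, ∠N ≈ 66.42°
|D| = √(500² + 2291²) ≈ 2344.9, ∠D ≈ 77.69°
|H| = 24997 / 2344.9 ≈ 10.66
Gain = 20 log₁₀(10.66) ≈ 20.56 dB
∠H = 66.42° − 77.69° = -11.27°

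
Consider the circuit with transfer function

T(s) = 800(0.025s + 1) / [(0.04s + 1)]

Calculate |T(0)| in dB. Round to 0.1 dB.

T(0) = 800 · 1 / 1 = 800
20 log₁₀(800) ≈ 58.06 dB

58.1 dB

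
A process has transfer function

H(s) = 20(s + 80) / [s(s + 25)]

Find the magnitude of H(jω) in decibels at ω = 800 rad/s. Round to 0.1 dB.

-32.0 dB

At s = jω = j800:
zero (s+80): 80 + j800 → |·| = √(80²+800²) = √646400 ≈ 803.99, ∠ = arctan(800/80) ≈ 84.29°
pole (s+25): 25 + j800 → |·| = √(25²+800²) = √640625 ≈ 800.39, ∠ = arctan(800/25) ≈ 88.21°
pole at origin: |s| = 800, ∠ = 90.00° (in denominator)
|H| = 20 · 803.99 / 6.4031e+05 ≈ 0.025113
Gain = 20 log₁₀(0.025113) ≈ -32.00 dB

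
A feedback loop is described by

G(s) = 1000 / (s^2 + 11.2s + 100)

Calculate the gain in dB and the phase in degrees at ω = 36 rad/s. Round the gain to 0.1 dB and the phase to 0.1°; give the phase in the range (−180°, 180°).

At s = jω = j36:
quadratic: (j36)² + 11.2·j36 + 100 = -1196 + j403.2 → |·| ≈ 1262.1, ∠ ≈ 161.37°
|G| = 1000 / 1262.1 ≈ 0.79233
Gain = 20 log₁₀(0.79233) ≈ -2.02 dB
∠G = 0.00° − 161.37° = -161.37°

-2.0 dB, -161.4°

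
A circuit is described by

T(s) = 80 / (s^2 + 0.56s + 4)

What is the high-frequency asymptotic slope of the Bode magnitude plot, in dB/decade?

-40 dB/decade

Each pole contributes −20 dB/decade at high frequency; each zero contributes +20 dB/decade.
Net: 0 zero(s) − 2 pole(s) → -40 dB/decade.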